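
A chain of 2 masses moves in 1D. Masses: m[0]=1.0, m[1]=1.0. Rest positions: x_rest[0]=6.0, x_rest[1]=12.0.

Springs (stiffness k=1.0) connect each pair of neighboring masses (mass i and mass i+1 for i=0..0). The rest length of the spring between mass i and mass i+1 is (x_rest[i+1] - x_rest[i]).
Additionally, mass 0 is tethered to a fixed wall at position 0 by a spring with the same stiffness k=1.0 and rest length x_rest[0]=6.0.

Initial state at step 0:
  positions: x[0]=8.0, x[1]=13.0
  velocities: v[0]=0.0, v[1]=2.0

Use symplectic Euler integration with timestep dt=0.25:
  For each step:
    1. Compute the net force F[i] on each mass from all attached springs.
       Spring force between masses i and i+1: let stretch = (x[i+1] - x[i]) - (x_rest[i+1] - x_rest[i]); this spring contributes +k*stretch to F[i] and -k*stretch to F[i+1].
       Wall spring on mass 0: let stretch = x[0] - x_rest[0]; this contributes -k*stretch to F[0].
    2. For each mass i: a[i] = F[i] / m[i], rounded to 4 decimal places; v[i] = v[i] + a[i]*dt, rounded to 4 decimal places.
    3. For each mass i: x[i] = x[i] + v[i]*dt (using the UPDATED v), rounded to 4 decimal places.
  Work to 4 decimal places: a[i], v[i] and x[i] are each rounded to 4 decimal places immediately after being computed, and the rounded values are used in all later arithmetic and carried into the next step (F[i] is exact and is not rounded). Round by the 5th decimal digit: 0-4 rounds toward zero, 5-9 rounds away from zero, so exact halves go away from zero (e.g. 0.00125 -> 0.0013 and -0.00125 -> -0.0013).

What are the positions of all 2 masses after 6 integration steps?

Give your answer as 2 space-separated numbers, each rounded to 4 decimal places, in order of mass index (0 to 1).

Answer: 6.4377 15.5294

Derivation:
Step 0: x=[8.0000 13.0000] v=[0.0000 2.0000]
Step 1: x=[7.8125 13.5625] v=[-0.7500 2.2500]
Step 2: x=[7.4961 14.1406] v=[-1.2656 2.3125]
Step 3: x=[7.1265 14.6785] v=[-1.4785 2.1514]
Step 4: x=[6.7835 15.1194] v=[-1.3721 1.7634]
Step 5: x=[6.5375 15.4143] v=[-0.9840 1.1794]
Step 6: x=[6.4377 15.5294] v=[-0.3992 0.4602]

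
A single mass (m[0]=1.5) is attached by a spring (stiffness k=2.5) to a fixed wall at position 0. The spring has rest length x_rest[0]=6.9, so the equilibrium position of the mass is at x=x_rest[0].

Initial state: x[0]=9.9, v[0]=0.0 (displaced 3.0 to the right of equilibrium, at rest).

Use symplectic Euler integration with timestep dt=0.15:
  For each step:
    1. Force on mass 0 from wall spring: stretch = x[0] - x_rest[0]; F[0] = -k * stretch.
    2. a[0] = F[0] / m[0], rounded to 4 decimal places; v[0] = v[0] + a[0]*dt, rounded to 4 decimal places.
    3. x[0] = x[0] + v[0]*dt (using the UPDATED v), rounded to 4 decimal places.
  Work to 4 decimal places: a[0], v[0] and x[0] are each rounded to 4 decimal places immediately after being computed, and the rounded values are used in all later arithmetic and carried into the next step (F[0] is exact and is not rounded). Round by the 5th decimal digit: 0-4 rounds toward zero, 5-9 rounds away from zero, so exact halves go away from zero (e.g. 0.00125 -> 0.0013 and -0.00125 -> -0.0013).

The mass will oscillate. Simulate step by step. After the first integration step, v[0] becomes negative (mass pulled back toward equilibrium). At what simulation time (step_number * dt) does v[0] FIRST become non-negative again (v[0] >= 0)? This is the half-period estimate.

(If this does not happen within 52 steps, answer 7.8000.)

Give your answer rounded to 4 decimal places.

Step 0: x=[9.9000] v=[0.0000]
Step 1: x=[9.7875] v=[-0.7500]
Step 2: x=[9.5667] v=[-1.4719]
Step 3: x=[9.2459] v=[-2.1386]
Step 4: x=[8.8371] v=[-2.7251]
Step 5: x=[8.3557] v=[-3.2094]
Step 6: x=[7.8197] v=[-3.5733]
Step 7: x=[7.2492] v=[-3.8032]
Step 8: x=[6.6656] v=[-3.8905]
Step 9: x=[6.0908] v=[-3.8319]
Step 10: x=[5.5464] v=[-3.6296]
Step 11: x=[5.0527] v=[-3.2912]
Step 12: x=[4.6283] v=[-2.8294]
Step 13: x=[4.2891] v=[-2.2615]
Step 14: x=[4.0478] v=[-1.6088]
Step 15: x=[3.9134] v=[-0.8957]
Step 16: x=[3.8911] v=[-0.1490]
Step 17: x=[3.9816] v=[0.6032]
First v>=0 after going negative at step 17, time=2.5500

Answer: 2.5500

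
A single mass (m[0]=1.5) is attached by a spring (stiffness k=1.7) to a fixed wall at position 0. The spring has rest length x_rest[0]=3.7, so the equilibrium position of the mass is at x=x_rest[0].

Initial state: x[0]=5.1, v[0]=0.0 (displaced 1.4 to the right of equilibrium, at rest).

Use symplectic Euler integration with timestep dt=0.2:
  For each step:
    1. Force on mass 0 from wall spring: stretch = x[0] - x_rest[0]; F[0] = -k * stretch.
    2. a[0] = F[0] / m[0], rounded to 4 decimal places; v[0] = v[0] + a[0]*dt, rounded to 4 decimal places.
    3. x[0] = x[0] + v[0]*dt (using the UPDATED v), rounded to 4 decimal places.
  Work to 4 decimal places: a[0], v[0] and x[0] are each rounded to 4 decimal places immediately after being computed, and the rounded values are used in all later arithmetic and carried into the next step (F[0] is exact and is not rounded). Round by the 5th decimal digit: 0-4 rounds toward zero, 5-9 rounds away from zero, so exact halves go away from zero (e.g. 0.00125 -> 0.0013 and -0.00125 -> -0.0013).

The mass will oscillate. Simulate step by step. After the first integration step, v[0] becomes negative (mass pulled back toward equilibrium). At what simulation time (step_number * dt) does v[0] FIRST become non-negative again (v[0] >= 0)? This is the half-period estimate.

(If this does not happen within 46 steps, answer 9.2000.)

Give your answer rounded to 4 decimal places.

Step 0: x=[5.1000] v=[0.0000]
Step 1: x=[5.0365] v=[-0.3173]
Step 2: x=[4.9125] v=[-0.6202]
Step 3: x=[4.7335] v=[-0.8950]
Step 4: x=[4.5076] v=[-1.1293]
Step 5: x=[4.2451] v=[-1.3124]
Step 6: x=[3.9579] v=[-1.4360]
Step 7: x=[3.6590] v=[-1.4945]
Step 8: x=[3.3620] v=[-1.4852]
Step 9: x=[3.0803] v=[-1.4086]
Step 10: x=[2.8267] v=[-1.2681]
Step 11: x=[2.6127] v=[-1.0702]
Step 12: x=[2.4480] v=[-0.8237]
Step 13: x=[2.3400] v=[-0.5399]
Step 14: x=[2.2937] v=[-0.2316]
Step 15: x=[2.3111] v=[0.0872]
First v>=0 after going negative at step 15, time=3.0000

Answer: 3.0000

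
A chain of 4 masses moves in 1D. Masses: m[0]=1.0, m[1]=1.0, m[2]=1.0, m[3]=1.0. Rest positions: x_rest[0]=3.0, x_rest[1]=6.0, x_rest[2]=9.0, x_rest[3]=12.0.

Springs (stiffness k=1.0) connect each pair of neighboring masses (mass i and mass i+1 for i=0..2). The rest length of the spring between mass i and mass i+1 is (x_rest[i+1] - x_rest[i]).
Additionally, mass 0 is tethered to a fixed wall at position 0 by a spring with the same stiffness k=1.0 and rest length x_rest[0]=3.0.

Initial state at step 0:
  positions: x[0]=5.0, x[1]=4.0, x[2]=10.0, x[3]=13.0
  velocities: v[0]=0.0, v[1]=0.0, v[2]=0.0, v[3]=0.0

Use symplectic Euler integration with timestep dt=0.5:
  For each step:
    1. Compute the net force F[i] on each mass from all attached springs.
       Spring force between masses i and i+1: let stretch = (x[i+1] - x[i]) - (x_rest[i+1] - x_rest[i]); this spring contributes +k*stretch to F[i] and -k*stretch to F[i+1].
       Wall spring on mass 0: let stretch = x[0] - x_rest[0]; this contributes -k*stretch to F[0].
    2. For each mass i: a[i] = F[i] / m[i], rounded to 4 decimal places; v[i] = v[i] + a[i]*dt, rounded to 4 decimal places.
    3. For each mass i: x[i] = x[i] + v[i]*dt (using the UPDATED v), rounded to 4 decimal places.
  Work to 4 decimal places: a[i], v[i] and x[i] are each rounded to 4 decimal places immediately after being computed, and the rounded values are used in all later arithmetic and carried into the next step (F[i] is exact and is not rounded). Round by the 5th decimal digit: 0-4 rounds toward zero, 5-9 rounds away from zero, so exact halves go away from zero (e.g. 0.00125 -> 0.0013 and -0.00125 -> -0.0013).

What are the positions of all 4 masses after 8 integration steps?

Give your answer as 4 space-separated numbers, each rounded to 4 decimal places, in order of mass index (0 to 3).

Step 0: x=[5.0000 4.0000 10.0000 13.0000] v=[0.0000 0.0000 0.0000 0.0000]
Step 1: x=[3.5000 5.7500 9.2500 13.0000] v=[-3.0000 3.5000 -1.5000 0.0000]
Step 2: x=[1.6875 7.8125 8.5625 12.8125] v=[-3.6250 4.1250 -1.3750 -0.3750]
Step 3: x=[0.9844 8.5313 8.7500 12.3125] v=[-1.4063 1.4375 0.3750 -1.0000]
Step 4: x=[1.9219 7.4180 9.7735 11.6719] v=[1.8750 -2.2266 2.0469 -1.2813]
Step 5: x=[3.7530 5.5196 10.6827 11.3067] v=[3.6621 -3.7969 1.8184 -0.7305]
Step 6: x=[5.0875 4.4703 10.4571 11.5355] v=[2.6689 -2.0987 -0.4512 0.4575]
Step 7: x=[4.9958 5.0720 9.0044 12.2447] v=[-0.1835 1.2033 -2.9054 1.4183]
Step 8: x=[3.6742 6.6377 7.3787 12.8938] v=[-2.6433 3.1314 -3.2515 1.2982]

Answer: 3.6742 6.6377 7.3787 12.8938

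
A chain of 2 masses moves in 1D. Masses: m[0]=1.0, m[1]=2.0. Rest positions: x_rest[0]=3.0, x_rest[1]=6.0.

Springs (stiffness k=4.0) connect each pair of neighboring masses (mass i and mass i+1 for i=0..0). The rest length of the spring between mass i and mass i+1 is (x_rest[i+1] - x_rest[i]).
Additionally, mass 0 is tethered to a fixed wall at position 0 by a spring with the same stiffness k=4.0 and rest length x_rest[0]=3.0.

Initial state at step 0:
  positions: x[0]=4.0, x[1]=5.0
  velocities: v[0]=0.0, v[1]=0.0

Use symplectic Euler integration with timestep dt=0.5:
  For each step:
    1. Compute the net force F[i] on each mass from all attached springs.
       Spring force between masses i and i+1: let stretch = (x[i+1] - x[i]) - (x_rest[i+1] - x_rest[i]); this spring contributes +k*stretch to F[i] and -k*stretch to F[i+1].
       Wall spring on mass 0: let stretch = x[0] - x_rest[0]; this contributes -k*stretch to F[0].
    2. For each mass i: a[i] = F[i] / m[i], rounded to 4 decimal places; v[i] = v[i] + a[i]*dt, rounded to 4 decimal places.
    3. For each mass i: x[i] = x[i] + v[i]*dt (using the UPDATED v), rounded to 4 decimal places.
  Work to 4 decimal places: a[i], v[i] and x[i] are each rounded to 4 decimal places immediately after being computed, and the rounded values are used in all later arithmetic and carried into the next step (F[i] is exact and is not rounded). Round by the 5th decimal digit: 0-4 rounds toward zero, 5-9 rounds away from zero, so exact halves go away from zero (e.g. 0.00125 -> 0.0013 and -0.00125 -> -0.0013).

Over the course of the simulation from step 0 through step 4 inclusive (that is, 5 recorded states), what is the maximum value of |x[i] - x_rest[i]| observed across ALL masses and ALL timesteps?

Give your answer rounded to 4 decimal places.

Answer: 2.0000

Derivation:
Step 0: x=[4.0000 5.0000] v=[0.0000 0.0000]
Step 1: x=[1.0000 6.0000] v=[-6.0000 2.0000]
Step 2: x=[2.0000 6.0000] v=[2.0000 0.0000]
Step 3: x=[5.0000 5.5000] v=[6.0000 -1.0000]
Step 4: x=[3.5000 6.2500] v=[-3.0000 1.5000]
Max displacement = 2.0000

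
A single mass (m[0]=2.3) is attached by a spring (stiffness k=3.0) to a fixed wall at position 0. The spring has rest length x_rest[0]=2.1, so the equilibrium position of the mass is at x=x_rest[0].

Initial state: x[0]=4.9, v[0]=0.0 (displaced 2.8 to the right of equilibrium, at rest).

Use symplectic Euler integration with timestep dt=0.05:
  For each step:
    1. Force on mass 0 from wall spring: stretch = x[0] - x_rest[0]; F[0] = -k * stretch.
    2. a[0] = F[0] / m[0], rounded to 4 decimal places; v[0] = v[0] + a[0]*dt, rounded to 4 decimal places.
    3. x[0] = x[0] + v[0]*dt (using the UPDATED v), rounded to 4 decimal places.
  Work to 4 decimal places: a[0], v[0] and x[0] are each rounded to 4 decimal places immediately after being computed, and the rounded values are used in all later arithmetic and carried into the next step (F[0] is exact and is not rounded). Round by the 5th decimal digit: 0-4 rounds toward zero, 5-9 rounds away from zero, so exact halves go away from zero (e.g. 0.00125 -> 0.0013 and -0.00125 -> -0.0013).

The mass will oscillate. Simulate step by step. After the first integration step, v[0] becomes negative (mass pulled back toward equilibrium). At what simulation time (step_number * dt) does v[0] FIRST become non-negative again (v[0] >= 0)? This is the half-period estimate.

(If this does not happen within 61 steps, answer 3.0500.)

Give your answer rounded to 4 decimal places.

Answer: 2.8000

Derivation:
Step 0: x=[4.9000] v=[0.0000]
Step 1: x=[4.8909] v=[-0.1826]
Step 2: x=[4.8727] v=[-0.3646]
Step 3: x=[4.8454] v=[-0.5454]
Step 4: x=[4.8092] v=[-0.7245]
Step 5: x=[4.7641] v=[-0.9012]
Step 6: x=[4.7104] v=[-1.0749]
Step 7: x=[4.6481] v=[-1.2451]
Step 8: x=[4.5775] v=[-1.4113]
Step 9: x=[4.4989] v=[-1.5729]
Step 10: x=[4.4124] v=[-1.7294]
Step 11: x=[4.3184] v=[-1.8802]
Step 12: x=[4.2172] v=[-2.0249]
Step 13: x=[4.1091] v=[-2.1630]
Step 14: x=[3.9944] v=[-2.2940]
Step 15: x=[3.8735] v=[-2.4176]
Step 16: x=[3.7468] v=[-2.5333]
Step 17: x=[3.6148] v=[-2.6407]
Step 18: x=[3.4778] v=[-2.7395]
Step 19: x=[3.3363] v=[-2.8294]
Step 20: x=[3.1908] v=[-2.9100]
Step 21: x=[3.0417] v=[-2.9811]
Step 22: x=[2.8896] v=[-3.0425]
Step 23: x=[2.7349] v=[-3.0940]
Step 24: x=[2.5781] v=[-3.1354]
Step 25: x=[2.4198] v=[-3.1666]
Step 26: x=[2.2604] v=[-3.1875]
Step 27: x=[2.1005] v=[-3.1980]
Step 28: x=[1.9406] v=[-3.1980]
Step 29: x=[1.7812] v=[-3.1876]
Step 30: x=[1.6229] v=[-3.1668]
Step 31: x=[1.4661] v=[-3.1357]
Step 32: x=[1.3114] v=[-3.0944]
Step 33: x=[1.1593] v=[-3.0430]
Step 34: x=[1.0102] v=[-2.9817]
Step 35: x=[0.8647] v=[-2.9106]
Step 36: x=[0.7232] v=[-2.8300]
Step 37: x=[0.5862] v=[-2.7402]
Step 38: x=[0.4541] v=[-2.6415]
Step 39: x=[0.3274] v=[-2.5342]
Step 40: x=[0.2065] v=[-2.4186]
Step 41: x=[0.0917] v=[-2.2951]
Step 42: x=[-0.0165] v=[-2.1641]
Step 43: x=[-0.1178] v=[-2.0261]
Step 44: x=[-0.2119] v=[-1.8815]
Step 45: x=[-0.2984] v=[-1.7307]
Step 46: x=[-0.3771] v=[-1.5743]
Step 47: x=[-0.4477] v=[-1.4128]
Step 48: x=[-0.5100] v=[-1.2466]
Step 49: x=[-0.5638] v=[-1.0764]
Step 50: x=[-0.6089] v=[-0.9027]
Step 51: x=[-0.6452] v=[-0.7260]
Step 52: x=[-0.6726] v=[-0.5470]
Step 53: x=[-0.6909] v=[-0.3662]
Step 54: x=[-0.7001] v=[-0.1842]
Step 55: x=[-0.7002] v=[-0.0016]
Step 56: x=[-0.6912] v=[0.1810]
First v>=0 after going negative at step 56, time=2.8000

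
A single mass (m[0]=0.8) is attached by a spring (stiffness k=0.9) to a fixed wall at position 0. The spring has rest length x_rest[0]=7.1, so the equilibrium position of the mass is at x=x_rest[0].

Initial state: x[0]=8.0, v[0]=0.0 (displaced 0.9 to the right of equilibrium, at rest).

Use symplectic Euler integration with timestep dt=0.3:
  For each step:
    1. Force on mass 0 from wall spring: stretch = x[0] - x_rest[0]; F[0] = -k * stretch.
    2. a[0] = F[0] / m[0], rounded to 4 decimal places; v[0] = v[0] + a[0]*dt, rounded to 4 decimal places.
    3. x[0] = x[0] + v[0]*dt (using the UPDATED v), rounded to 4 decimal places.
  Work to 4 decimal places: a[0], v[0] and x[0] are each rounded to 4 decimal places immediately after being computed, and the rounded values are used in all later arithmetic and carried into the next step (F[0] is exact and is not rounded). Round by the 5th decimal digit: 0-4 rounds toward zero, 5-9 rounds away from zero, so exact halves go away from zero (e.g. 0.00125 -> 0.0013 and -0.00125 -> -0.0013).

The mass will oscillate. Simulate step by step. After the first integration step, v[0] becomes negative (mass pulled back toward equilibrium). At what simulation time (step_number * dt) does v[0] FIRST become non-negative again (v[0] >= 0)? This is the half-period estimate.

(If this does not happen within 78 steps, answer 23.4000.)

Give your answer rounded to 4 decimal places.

Step 0: x=[8.0000] v=[0.0000]
Step 1: x=[7.9089] v=[-0.3038]
Step 2: x=[7.7359] v=[-0.5768]
Step 3: x=[7.4985] v=[-0.7914]
Step 4: x=[7.2207] v=[-0.9259]
Step 5: x=[6.9307] v=[-0.9666]
Step 6: x=[6.6579] v=[-0.9095]
Step 7: x=[6.4298] v=[-0.7603]
Step 8: x=[6.2696] v=[-0.5341]
Step 9: x=[6.1935] v=[-0.2538]
Step 10: x=[6.2091] v=[0.0521]
First v>=0 after going negative at step 10, time=3.0000

Answer: 3.0000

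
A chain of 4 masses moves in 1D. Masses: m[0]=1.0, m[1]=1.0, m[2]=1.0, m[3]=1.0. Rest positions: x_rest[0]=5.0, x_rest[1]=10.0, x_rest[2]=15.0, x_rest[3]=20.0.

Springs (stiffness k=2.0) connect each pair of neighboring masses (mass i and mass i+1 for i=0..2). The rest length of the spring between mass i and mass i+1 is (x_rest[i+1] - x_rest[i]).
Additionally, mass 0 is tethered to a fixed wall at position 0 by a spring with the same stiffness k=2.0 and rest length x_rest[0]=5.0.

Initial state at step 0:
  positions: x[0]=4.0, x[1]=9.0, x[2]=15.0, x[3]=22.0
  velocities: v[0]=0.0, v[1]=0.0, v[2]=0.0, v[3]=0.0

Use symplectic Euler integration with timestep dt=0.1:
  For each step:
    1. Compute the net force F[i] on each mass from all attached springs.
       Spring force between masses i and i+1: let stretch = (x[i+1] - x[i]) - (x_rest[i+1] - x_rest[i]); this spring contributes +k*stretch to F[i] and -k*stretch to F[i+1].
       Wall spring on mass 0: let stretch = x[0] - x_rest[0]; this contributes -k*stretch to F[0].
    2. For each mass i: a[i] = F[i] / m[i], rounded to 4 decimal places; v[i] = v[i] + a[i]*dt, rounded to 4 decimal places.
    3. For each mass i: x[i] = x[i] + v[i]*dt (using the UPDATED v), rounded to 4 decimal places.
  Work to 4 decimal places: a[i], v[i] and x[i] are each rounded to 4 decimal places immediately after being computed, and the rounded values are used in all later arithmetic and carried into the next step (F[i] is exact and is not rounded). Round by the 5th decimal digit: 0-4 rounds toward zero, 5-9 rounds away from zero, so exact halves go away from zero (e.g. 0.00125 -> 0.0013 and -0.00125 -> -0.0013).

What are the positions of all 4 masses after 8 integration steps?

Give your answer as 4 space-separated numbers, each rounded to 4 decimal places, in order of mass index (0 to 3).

Answer: 4.6428 9.7067 15.4992 20.7910

Derivation:
Step 0: x=[4.0000 9.0000 15.0000 22.0000] v=[0.0000 0.0000 0.0000 0.0000]
Step 1: x=[4.0200 9.0200 15.0200 21.9600] v=[0.2000 0.2000 0.2000 -0.4000]
Step 2: x=[4.0596 9.0600 15.0588 21.8812] v=[0.3960 0.4000 0.3880 -0.7880]
Step 3: x=[4.1180 9.1200 15.1141 21.7660] v=[0.5842 0.5997 0.5527 -1.1525]
Step 4: x=[4.1941 9.1998 15.1825 21.6177] v=[0.7610 0.7981 0.6843 -1.4829]
Step 5: x=[4.2864 9.2992 15.2600 21.4407] v=[0.9233 0.9935 0.7748 -1.7699]
Step 6: x=[4.3933 9.4175 15.3419 21.2401] v=[1.0686 1.1831 0.8188 -2.0060]
Step 7: x=[4.5128 9.5538 15.4233 21.0215] v=[1.1948 1.3631 0.8136 -2.1856]
Step 8: x=[4.6428 9.7067 15.4992 20.7910] v=[1.3004 1.5288 0.7593 -2.3052]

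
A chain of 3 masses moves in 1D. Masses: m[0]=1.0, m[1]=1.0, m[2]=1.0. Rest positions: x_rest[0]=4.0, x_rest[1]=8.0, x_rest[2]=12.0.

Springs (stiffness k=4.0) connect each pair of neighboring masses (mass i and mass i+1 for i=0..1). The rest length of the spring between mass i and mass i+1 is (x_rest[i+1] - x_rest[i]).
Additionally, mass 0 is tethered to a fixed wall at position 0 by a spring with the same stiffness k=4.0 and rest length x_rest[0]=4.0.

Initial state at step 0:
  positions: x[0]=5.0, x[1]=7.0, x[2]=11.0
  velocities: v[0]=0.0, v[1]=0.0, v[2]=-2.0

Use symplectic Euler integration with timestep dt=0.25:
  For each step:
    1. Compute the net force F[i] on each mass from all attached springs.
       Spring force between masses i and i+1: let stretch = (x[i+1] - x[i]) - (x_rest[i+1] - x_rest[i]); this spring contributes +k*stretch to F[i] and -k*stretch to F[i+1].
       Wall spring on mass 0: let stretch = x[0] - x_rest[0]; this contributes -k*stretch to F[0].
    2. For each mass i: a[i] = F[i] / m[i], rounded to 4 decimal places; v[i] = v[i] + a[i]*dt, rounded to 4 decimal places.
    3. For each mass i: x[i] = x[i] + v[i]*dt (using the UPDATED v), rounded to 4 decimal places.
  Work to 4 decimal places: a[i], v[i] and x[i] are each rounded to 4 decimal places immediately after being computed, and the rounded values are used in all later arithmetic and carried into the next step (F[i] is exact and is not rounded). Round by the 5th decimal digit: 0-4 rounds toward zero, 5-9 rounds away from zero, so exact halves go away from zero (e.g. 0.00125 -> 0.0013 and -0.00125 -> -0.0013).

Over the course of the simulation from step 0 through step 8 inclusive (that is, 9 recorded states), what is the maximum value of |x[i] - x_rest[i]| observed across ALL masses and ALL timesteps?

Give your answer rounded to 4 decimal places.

Step 0: x=[5.0000 7.0000 11.0000] v=[0.0000 0.0000 -2.0000]
Step 1: x=[4.2500 7.5000 10.5000] v=[-3.0000 2.0000 -2.0000]
Step 2: x=[3.2500 7.9375 10.2500] v=[-4.0000 1.7500 -1.0000]
Step 3: x=[2.6094 7.7813 10.4219] v=[-2.5625 -0.6250 0.6875]
Step 4: x=[2.6094 6.9922 10.9336] v=[0.0000 -3.1563 2.0469]
Step 5: x=[3.0528 6.0928 11.4600] v=[1.7734 -3.5977 2.1055]
Step 6: x=[3.4930 5.7752 11.6446] v=[1.7606 -1.2705 0.7383]
Step 7: x=[3.6305 6.3544 11.3618] v=[0.5498 2.3167 -1.1311]
Step 8: x=[3.5413 7.5045 10.8272] v=[-0.3568 4.6002 -2.1385]
Max displacement = 2.2248

Answer: 2.2248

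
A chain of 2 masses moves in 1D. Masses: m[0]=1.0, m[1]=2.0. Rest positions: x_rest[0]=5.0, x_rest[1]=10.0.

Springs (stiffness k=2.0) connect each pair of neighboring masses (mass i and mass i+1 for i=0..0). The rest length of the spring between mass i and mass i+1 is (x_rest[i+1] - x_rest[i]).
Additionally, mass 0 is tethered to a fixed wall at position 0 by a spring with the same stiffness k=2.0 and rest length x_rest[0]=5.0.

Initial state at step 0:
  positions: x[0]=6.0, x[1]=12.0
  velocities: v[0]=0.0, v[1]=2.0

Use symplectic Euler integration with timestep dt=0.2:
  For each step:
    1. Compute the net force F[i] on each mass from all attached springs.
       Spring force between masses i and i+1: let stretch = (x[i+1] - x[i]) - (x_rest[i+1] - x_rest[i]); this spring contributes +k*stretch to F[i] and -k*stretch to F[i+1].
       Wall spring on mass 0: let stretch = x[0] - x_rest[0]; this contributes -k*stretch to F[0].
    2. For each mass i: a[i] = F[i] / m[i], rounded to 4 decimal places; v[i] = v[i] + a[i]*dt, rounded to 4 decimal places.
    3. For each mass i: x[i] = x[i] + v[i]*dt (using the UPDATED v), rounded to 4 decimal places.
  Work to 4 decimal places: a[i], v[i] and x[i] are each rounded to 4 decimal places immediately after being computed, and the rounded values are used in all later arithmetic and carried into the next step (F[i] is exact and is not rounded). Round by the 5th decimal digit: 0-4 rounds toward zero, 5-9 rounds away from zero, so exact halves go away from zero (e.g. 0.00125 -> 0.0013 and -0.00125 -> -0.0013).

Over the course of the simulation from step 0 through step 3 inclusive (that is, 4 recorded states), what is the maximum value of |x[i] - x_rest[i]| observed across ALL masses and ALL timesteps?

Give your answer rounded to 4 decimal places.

Answer: 2.9057

Derivation:
Step 0: x=[6.0000 12.0000] v=[0.0000 2.0000]
Step 1: x=[6.0000 12.3600] v=[0.0000 1.8000]
Step 2: x=[6.0288 12.6656] v=[0.1440 1.5280]
Step 3: x=[6.1062 12.9057] v=[0.3872 1.2006]
Max displacement = 2.9057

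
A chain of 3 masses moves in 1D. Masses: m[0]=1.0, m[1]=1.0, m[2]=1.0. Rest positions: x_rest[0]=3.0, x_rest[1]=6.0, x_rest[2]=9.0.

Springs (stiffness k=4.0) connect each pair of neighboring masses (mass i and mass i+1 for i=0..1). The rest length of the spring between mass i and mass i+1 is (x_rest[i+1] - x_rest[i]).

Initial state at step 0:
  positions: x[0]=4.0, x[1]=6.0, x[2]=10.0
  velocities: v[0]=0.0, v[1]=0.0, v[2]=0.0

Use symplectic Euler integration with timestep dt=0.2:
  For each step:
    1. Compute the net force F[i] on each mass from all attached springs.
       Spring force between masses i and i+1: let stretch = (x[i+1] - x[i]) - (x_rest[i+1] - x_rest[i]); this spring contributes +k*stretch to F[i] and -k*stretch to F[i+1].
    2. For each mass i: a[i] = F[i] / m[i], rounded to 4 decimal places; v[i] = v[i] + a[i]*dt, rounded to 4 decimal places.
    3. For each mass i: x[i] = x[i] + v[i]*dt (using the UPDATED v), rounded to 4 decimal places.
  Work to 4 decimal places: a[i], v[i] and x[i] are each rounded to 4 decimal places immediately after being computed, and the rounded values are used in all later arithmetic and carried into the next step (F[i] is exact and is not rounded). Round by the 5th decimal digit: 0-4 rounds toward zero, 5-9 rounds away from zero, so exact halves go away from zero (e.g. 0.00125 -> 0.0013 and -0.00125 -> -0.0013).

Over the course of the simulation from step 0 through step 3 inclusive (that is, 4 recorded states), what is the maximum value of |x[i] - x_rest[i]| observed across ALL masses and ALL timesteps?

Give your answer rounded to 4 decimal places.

Step 0: x=[4.0000 6.0000 10.0000] v=[0.0000 0.0000 0.0000]
Step 1: x=[3.8400 6.3200 9.8400] v=[-0.8000 1.6000 -0.8000]
Step 2: x=[3.5968 6.8064 9.5968] v=[-1.2160 2.4320 -1.2160]
Step 3: x=[3.3871 7.2257 9.3871] v=[-1.0483 2.0966 -1.0483]
Max displacement = 1.2257

Answer: 1.2257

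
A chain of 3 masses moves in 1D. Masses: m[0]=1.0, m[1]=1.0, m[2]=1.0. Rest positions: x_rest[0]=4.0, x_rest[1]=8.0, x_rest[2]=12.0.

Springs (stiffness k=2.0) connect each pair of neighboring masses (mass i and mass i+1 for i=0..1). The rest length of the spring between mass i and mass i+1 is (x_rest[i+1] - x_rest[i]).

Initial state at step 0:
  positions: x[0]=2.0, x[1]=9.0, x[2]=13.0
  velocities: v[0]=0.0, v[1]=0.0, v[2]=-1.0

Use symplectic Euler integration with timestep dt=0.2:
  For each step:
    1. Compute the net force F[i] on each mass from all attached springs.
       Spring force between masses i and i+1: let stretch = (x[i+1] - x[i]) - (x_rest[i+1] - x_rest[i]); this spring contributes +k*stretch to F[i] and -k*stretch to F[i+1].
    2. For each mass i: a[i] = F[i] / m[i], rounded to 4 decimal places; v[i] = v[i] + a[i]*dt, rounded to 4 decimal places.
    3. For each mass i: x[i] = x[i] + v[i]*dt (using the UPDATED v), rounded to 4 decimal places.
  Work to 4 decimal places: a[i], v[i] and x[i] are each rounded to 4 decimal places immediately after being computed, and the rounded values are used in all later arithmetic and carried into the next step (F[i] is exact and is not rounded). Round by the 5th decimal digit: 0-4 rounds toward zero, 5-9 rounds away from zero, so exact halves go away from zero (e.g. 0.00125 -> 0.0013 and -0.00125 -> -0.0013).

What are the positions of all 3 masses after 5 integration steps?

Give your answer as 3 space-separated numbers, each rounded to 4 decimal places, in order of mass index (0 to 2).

Step 0: x=[2.0000 9.0000 13.0000] v=[0.0000 0.0000 -1.0000]
Step 1: x=[2.2400 8.7600 12.8000] v=[1.2000 -1.2000 -1.0000]
Step 2: x=[2.6816 8.3216 12.5968] v=[2.2080 -2.1920 -1.0160]
Step 3: x=[3.2544 7.7740 12.3716] v=[2.8640 -2.7379 -1.1261]
Step 4: x=[3.8688 7.2327 12.0986] v=[3.0718 -2.7067 -1.3651]
Step 5: x=[4.4323 6.8115 11.7563] v=[2.8174 -2.1059 -1.7115]

Answer: 4.4323 6.8115 11.7563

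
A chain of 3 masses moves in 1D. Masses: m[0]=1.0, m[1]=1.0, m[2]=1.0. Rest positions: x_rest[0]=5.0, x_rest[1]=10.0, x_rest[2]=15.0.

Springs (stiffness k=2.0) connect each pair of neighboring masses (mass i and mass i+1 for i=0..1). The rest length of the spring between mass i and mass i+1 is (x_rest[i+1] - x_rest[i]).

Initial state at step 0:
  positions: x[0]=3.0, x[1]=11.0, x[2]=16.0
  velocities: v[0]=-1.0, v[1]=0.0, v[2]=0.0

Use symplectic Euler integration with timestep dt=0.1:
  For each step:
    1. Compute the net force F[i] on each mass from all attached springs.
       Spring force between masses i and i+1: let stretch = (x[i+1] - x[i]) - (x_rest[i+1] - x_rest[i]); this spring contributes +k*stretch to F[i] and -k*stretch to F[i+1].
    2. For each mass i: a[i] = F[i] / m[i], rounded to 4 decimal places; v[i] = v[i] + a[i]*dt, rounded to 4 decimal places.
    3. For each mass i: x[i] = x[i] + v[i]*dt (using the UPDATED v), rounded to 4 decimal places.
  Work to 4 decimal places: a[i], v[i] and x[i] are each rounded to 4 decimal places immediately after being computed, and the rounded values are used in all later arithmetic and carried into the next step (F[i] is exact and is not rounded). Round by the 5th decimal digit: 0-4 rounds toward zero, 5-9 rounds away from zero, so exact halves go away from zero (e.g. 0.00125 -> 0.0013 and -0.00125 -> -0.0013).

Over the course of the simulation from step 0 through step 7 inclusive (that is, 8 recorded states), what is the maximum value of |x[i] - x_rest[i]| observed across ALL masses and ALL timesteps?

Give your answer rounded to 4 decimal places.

Step 0: x=[3.0000 11.0000 16.0000] v=[-1.0000 0.0000 0.0000]
Step 1: x=[2.9600 10.9400 16.0000] v=[-0.4000 -0.6000 0.0000]
Step 2: x=[2.9796 10.8216 15.9988] v=[0.1960 -1.1840 -0.0120]
Step 3: x=[3.0560 10.6499 15.9941] v=[0.7644 -1.7170 -0.0474]
Step 4: x=[3.1843 10.4332 15.9825] v=[1.2832 -2.1669 -0.1162]
Step 5: x=[3.3576 10.1825 15.9599] v=[1.7330 -2.5068 -0.2261]
Step 6: x=[3.5674 9.9109 15.9217] v=[2.0980 -2.7163 -0.3816]
Step 7: x=[3.8041 9.6326 15.8633] v=[2.3667 -2.7828 -0.5838]
Max displacement = 2.0400

Answer: 2.0400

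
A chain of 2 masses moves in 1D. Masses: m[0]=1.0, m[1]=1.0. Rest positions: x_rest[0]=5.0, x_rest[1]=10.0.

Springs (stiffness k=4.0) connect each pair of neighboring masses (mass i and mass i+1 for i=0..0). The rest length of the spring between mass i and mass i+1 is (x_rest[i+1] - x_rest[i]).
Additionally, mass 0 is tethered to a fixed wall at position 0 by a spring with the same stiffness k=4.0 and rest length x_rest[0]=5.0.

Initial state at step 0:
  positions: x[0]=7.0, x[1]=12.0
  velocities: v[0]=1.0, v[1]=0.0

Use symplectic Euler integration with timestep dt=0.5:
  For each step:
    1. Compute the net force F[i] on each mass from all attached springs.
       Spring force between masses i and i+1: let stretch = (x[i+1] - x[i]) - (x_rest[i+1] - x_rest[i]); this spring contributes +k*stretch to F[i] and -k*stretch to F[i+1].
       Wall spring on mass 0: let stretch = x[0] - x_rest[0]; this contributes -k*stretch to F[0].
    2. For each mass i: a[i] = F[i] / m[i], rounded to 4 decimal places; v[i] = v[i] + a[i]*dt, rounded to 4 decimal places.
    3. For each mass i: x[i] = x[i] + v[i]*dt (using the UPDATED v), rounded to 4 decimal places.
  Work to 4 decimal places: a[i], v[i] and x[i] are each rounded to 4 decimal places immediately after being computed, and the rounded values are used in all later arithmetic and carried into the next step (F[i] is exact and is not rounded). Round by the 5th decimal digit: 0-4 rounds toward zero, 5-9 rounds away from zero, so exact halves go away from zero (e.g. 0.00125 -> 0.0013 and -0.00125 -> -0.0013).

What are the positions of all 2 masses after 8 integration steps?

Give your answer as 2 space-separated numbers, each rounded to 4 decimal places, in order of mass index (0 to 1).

Answer: 5.0000 11.5000

Derivation:
Step 0: x=[7.0000 12.0000] v=[1.0000 0.0000]
Step 1: x=[5.5000 12.0000] v=[-3.0000 0.0000]
Step 2: x=[5.0000 10.5000] v=[-1.0000 -3.0000]
Step 3: x=[5.0000 8.5000] v=[0.0000 -4.0000]
Step 4: x=[3.5000 8.0000] v=[-3.0000 -1.0000]
Step 5: x=[3.0000 8.0000] v=[-1.0000 0.0000]
Step 6: x=[4.5000 8.0000] v=[3.0000 0.0000]
Step 7: x=[5.0000 9.5000] v=[1.0000 3.0000]
Step 8: x=[5.0000 11.5000] v=[0.0000 4.0000]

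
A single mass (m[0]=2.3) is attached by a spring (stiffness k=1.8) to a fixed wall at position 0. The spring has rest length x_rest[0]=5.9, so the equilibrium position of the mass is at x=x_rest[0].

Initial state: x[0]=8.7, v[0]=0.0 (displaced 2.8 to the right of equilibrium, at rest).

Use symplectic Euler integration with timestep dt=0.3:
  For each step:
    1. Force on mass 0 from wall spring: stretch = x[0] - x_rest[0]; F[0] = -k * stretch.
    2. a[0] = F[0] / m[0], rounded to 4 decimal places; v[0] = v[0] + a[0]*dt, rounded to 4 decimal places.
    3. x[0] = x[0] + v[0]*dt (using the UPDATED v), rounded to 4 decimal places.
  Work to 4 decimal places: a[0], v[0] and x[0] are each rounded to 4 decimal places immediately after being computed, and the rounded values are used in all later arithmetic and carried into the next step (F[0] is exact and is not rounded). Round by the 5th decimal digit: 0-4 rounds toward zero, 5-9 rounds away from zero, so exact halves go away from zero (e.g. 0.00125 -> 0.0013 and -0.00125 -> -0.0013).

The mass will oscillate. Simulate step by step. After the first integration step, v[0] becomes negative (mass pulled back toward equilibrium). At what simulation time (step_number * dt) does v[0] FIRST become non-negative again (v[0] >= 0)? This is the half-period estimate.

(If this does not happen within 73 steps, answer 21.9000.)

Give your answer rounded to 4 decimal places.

Step 0: x=[8.7000] v=[0.0000]
Step 1: x=[8.5028] v=[-0.6574]
Step 2: x=[8.1223] v=[-1.2685]
Step 3: x=[7.5852] v=[-1.7903]
Step 4: x=[6.9294] v=[-2.1860]
Step 5: x=[6.2011] v=[-2.4277]
Step 6: x=[5.4516] v=[-2.4984]
Step 7: x=[4.7337] v=[-2.3931]
Step 8: x=[4.0979] v=[-2.1193]
Step 9: x=[3.5890] v=[-1.6962]
Step 10: x=[3.2429] v=[-1.1536]
Step 11: x=[3.0840] v=[-0.5298]
Step 12: x=[3.1234] v=[0.1313]
First v>=0 after going negative at step 12, time=3.6000

Answer: 3.6000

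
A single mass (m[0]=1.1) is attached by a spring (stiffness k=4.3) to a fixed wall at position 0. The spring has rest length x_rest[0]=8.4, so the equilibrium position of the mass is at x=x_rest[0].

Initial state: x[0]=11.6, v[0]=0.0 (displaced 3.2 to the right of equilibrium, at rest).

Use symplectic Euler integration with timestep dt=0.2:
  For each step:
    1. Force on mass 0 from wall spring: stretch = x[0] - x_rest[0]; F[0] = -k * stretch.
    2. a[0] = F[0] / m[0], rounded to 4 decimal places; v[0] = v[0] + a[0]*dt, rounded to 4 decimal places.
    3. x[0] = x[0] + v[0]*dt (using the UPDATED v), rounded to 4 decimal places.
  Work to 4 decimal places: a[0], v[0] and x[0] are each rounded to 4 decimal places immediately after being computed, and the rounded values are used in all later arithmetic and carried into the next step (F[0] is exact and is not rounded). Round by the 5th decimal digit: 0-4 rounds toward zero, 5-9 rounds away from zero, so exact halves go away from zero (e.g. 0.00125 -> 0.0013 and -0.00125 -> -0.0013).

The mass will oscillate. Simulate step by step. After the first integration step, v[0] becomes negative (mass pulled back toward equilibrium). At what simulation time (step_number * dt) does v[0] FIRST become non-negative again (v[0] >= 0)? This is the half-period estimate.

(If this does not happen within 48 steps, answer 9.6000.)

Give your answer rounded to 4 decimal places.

Step 0: x=[11.6000] v=[0.0000]
Step 1: x=[11.0996] v=[-2.5018]
Step 2: x=[10.1771] v=[-4.6124]
Step 3: x=[8.9767] v=[-6.0018]
Step 4: x=[7.6862] v=[-6.4527]
Step 5: x=[6.5073] v=[-5.8946]
Step 6: x=[5.6243] v=[-4.4149]
Step 7: x=[5.1753] v=[-2.2448]
Step 8: x=[5.2306] v=[0.2763]
First v>=0 after going negative at step 8, time=1.6000

Answer: 1.6000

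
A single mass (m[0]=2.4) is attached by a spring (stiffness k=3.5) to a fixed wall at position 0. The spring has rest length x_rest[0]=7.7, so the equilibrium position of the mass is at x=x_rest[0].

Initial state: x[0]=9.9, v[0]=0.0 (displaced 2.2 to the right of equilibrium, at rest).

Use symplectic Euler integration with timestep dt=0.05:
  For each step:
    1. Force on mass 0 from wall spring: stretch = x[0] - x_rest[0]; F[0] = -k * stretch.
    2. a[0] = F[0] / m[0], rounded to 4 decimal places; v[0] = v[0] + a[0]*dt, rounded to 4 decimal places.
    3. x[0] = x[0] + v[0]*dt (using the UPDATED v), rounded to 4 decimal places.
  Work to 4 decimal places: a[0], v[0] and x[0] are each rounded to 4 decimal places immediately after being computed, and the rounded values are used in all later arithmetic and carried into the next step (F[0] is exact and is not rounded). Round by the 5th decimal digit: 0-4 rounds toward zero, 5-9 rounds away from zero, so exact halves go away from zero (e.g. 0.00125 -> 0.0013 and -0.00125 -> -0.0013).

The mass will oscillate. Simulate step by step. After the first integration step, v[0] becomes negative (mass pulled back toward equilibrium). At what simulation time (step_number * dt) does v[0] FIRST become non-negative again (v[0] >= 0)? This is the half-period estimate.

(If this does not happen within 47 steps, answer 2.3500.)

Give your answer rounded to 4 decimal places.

Step 0: x=[9.9000] v=[0.0000]
Step 1: x=[9.8920] v=[-0.1604]
Step 2: x=[9.8760] v=[-0.3202]
Step 3: x=[9.8521] v=[-0.4789]
Step 4: x=[9.8203] v=[-0.6358]
Step 5: x=[9.7808] v=[-0.7904]
Step 6: x=[9.7337] v=[-0.9421]
Step 7: x=[9.6792] v=[-1.0904]
Step 8: x=[9.6175] v=[-1.2347]
Step 9: x=[9.5488] v=[-1.3745]
Step 10: x=[9.4733] v=[-1.5093]
Step 11: x=[9.3914] v=[-1.6386]
Step 12: x=[9.3033] v=[-1.7619]
Step 13: x=[9.2094] v=[-1.8788]
Step 14: x=[9.1100] v=[-1.9889]
Step 15: x=[9.0054] v=[-2.0917]
Step 16: x=[8.8961] v=[-2.1869]
Step 17: x=[8.7824] v=[-2.2741]
Step 18: x=[8.6648] v=[-2.3530]
Step 19: x=[8.5436] v=[-2.4234]
Step 20: x=[8.4194] v=[-2.4849]
Step 21: x=[8.2925] v=[-2.5374]
Step 22: x=[8.1635] v=[-2.5806]
Step 23: x=[8.0328] v=[-2.6144]
Step 24: x=[7.9009] v=[-2.6387]
Step 25: x=[7.7682] v=[-2.6534]
Step 26: x=[7.6353] v=[-2.6584]
Step 27: x=[7.5026] v=[-2.6537]
Step 28: x=[7.3706] v=[-2.6393]
Step 29: x=[7.2398] v=[-2.6153]
Step 30: x=[7.1107] v=[-2.5817]
Step 31: x=[6.9838] v=[-2.5387]
Step 32: x=[6.8595] v=[-2.4865]
Step 33: x=[6.7382] v=[-2.4252]
Step 34: x=[6.6204] v=[-2.3551]
Step 35: x=[6.5066] v=[-2.2764]
Step 36: x=[6.3971] v=[-2.1894]
Step 37: x=[6.2924] v=[-2.0944]
Step 38: x=[6.1928] v=[-1.9918]
Step 39: x=[6.0987] v=[-1.8819]
Step 40: x=[6.0104] v=[-1.7651]
Step 41: x=[5.9283] v=[-1.6419]
Step 42: x=[5.8527] v=[-1.5127]
Step 43: x=[5.7838] v=[-1.3780]
Step 44: x=[5.7219] v=[-1.2383]
Step 45: x=[5.6672] v=[-1.0941]
Step 46: x=[5.6199] v=[-0.9459]
Step 47: x=[5.5802] v=[-0.7942]
v[0] did not become non-negative within 47 steps; using fallback time=2.3500

Answer: 2.3500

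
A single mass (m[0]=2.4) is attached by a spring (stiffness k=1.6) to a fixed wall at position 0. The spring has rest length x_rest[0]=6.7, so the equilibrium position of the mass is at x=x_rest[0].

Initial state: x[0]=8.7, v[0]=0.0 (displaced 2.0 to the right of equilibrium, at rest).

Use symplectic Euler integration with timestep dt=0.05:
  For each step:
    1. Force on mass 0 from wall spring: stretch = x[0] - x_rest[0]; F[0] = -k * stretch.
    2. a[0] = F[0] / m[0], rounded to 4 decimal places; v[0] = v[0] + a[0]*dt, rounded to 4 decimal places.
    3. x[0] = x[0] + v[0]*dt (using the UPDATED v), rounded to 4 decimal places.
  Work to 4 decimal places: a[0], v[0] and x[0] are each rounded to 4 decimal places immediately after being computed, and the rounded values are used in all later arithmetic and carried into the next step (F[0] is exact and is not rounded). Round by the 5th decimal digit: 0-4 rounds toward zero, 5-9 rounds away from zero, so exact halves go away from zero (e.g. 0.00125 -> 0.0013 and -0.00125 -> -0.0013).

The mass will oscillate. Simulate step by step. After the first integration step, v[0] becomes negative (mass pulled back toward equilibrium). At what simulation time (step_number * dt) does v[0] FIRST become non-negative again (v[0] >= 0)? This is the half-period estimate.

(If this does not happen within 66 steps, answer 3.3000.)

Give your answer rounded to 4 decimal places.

Answer: 3.3000

Derivation:
Step 0: x=[8.7000] v=[0.0000]
Step 1: x=[8.6967] v=[-0.0667]
Step 2: x=[8.6900] v=[-0.1333]
Step 3: x=[8.6800] v=[-0.1996]
Step 4: x=[8.6667] v=[-0.2656]
Step 5: x=[8.6501] v=[-0.3312]
Step 6: x=[8.6303] v=[-0.3962]
Step 7: x=[8.6073] v=[-0.4605]
Step 8: x=[8.5811] v=[-0.5241]
Step 9: x=[8.5518] v=[-0.5868]
Step 10: x=[8.5194] v=[-0.6485]
Step 11: x=[8.4839] v=[-0.7091]
Step 12: x=[8.4455] v=[-0.7686]
Step 13: x=[8.4042] v=[-0.8268]
Step 14: x=[8.3600] v=[-0.8836]
Step 15: x=[8.3131] v=[-0.9389]
Step 16: x=[8.2635] v=[-0.9927]
Step 17: x=[8.2113] v=[-1.0448]
Step 18: x=[8.1565] v=[-1.0952]
Step 19: x=[8.0993] v=[-1.1438]
Step 20: x=[8.0398] v=[-1.1904]
Step 21: x=[7.9780] v=[-1.2351]
Step 22: x=[7.9141] v=[-1.2777]
Step 23: x=[7.8482] v=[-1.3182]
Step 24: x=[7.7804] v=[-1.3565]
Step 25: x=[7.7108] v=[-1.3925]
Step 26: x=[7.6395] v=[-1.4262]
Step 27: x=[7.5666] v=[-1.4575]
Step 28: x=[7.4923] v=[-1.4864]
Step 29: x=[7.4167] v=[-1.5128]
Step 30: x=[7.3399] v=[-1.5367]
Step 31: x=[7.2620] v=[-1.5580]
Step 32: x=[7.1832] v=[-1.5767]
Step 33: x=[7.1036] v=[-1.5928]
Step 34: x=[7.0233] v=[-1.6063]
Step 35: x=[6.9424] v=[-1.6171]
Step 36: x=[6.8611] v=[-1.6252]
Step 37: x=[6.7796] v=[-1.6306]
Step 38: x=[6.6979] v=[-1.6333]
Step 39: x=[6.6162] v=[-1.6332]
Step 40: x=[6.5347] v=[-1.6304]
Step 41: x=[6.4535] v=[-1.6249]
Step 42: x=[6.3727] v=[-1.6167]
Step 43: x=[6.2924] v=[-1.6058]
Step 44: x=[6.2128] v=[-1.5922]
Step 45: x=[6.1340] v=[-1.5760]
Step 46: x=[6.0561] v=[-1.5571]
Step 47: x=[5.9793] v=[-1.5356]
Step 48: x=[5.9037] v=[-1.5116]
Step 49: x=[5.8294] v=[-1.4851]
Step 50: x=[5.7566] v=[-1.4561]
Step 51: x=[5.6854] v=[-1.4247]
Step 52: x=[5.6159] v=[-1.3909]
Step 53: x=[5.5482] v=[-1.3548]
Step 54: x=[5.4824] v=[-1.3164]
Step 55: x=[5.4186] v=[-1.2758]
Step 56: x=[5.3569] v=[-1.2331]
Step 57: x=[5.2975] v=[-1.1883]
Step 58: x=[5.2404] v=[-1.1416]
Step 59: x=[5.1858] v=[-1.0929]
Step 60: x=[5.1337] v=[-1.0424]
Step 61: x=[5.0842] v=[-0.9902]
Step 62: x=[5.0374] v=[-0.9363]
Step 63: x=[4.9934] v=[-0.8809]
Step 64: x=[4.9522] v=[-0.8240]
Step 65: x=[4.9139] v=[-0.7657]
Step 66: x=[4.8786] v=[-0.7062]
v[0] did not become non-negative within 66 steps; using fallback time=3.3000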